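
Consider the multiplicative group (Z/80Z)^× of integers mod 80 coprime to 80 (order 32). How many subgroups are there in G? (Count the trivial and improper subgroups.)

|G| = 32, so by Lagrange every subgroup order divides 32. Divisors: 1, 2, 4, 8, 16, 32.
Subgroups by order — order 1: 1; order 2: 7; order 4: 19; order 8: 19; order 16: 7; order 32: 1.
Total: 1 + 7 + 19 + 19 + 7 + 1 = 54.

54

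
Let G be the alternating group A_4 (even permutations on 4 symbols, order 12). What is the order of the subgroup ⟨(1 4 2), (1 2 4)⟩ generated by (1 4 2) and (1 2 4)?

3

|⟨(1 4 2)⟩| = 3 and |⟨(1 2 4)⟩| = 3, so |H| is a multiple of lcm(3, 3) = 3 and divides |G| = 12.
Closing under the operation: H = {e, (1 2 4), (1 4 2)}, so |H| = 3.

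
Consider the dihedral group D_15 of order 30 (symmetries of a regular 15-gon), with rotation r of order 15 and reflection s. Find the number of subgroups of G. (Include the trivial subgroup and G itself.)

|G| = 30, so by Lagrange every subgroup order divides 30. Divisors: 1, 2, 3, 5, 6, 10, 15, 30.
Subgroups by order — order 1: 1; order 2: 15; order 3: 1; order 5: 1; order 6: 5; order 10: 3; order 15: 1; order 30: 1.
Total: 1 + 15 + 1 + 1 + 5 + 3 + 1 + 1 = 28.

28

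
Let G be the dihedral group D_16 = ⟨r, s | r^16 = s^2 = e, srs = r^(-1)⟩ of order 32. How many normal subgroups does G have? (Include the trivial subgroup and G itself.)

G has 36 subgroups. Checking conjugation-invariance by order — order 1: 1/1 normal; order 2: 1/17 normal; order 4: 1/9 normal; order 8: 1/5 normal; order 16: 3/3 normal; order 32: 1/1 normal.
Total normal subgroups: 8.

8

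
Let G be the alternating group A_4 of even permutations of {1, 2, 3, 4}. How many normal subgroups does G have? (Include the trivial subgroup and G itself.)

3

G has 10 subgroups. Checking conjugation-invariance by order — order 1: 1/1 normal; order 2: 0/3 normal; order 3: 0/4 normal; order 4: 1/1 normal; order 12: 1/1 normal.
Total normal subgroups: 3.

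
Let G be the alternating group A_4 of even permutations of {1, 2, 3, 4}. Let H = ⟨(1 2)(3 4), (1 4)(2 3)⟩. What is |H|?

4

|⟨(1 2)(3 4)⟩| = 2 and |⟨(1 4)(2 3)⟩| = 2, so |H| is a multiple of lcm(2, 2) = 2 and divides |G| = 12.
Closing under the operation: H = {e, (1 2)(3 4), (1 3)(2 4), (1 4)(2 3)}, so |H| = 4.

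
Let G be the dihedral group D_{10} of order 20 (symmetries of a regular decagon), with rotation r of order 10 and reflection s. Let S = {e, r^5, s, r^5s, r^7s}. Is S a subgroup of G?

No

Closure fails: s · r^7s = r^3 ∉ S. So S is not a subgroup.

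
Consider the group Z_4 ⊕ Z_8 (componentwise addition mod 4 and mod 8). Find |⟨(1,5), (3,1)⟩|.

|⟨(1,5)⟩| = 8 and |⟨(3,1)⟩| = 8, so |H| is a multiple of lcm(8, 8) = 8 and divides |G| = 32.
Closing under the operation: H = {(0,0), (0,2), (0,4), (0,6), (1,1), (1,3), (1,5), (1,7), (2,0), (2,2), (2,4), (2,6), (3,1), (3,3), (3,5), (3,7)}, so |H| = 16.

16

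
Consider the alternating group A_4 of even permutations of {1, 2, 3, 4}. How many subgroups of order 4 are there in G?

|G| = 12 and 4 | 12, so subgroups of order 4 are possible by Lagrange.
The subgroups of order 4 are: {e, (1 2)(3 4), (1 3)(2 4), (1 4)(2 3)}.
So G has 1 subgroup of order 4.

1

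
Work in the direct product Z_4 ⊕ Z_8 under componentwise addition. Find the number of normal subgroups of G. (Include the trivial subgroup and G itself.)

G is abelian, so every subgroup is normal.
G has 22 subgroups in total, hence 22 normal subgroups.

22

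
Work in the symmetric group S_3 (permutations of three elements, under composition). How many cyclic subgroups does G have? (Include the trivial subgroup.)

Group the elements of G by the cyclic subgroup they generate; each cyclic subgroup of order d accounts for φ(d) elements.
Cyclic subgroups by order — order 1: 1; order 2: 3; order 3: 1.
Total: 5.

5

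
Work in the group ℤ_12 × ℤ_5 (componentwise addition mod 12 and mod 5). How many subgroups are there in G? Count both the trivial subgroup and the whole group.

|G| = 60, so by Lagrange every subgroup order divides 60. Divisors: 1, 2, 3, 4, 5, 6, 10, 12, 15, 20, 30, 60.
Subgroups by order — order 1: 1; order 2: 1; order 3: 1; order 4: 1; order 5: 1; order 6: 1; order 10: 1; order 12: 1; order 15: 1; order 20: 1; order 30: 1; order 60: 1.
Total: 1 + 1 + 1 + 1 + 1 + 1 + 1 + 1 + 1 + 1 + 1 + 1 = 12.

12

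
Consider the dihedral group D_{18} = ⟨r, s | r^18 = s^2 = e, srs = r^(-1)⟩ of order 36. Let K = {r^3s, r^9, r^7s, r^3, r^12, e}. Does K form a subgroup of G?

No

r^12 ∈ K but its inverse r^6 ∉ K, so K is not a subgroup.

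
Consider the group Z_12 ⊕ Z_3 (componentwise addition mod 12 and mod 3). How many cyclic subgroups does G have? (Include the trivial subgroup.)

Each element a generates a cyclic subgroup ⟨a⟩; distinct elements may generate the same one (a cyclic group of order d has φ(d) generators).
Cyclic subgroups by order — order 1: 1; order 2: 1; order 3: 4; order 4: 1; order 6: 4; order 12: 4.
Total: 15.

15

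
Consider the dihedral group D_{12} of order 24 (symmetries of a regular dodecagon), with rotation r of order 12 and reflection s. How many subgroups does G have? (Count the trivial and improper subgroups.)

|G| = 24, so by Lagrange every subgroup order divides 24. Divisors: 1, 2, 3, 4, 6, 8, 12, 24.
Subgroups by order — order 1: 1; order 2: 13; order 3: 1; order 4: 7; order 6: 5; order 8: 3; order 12: 3; order 24: 1.
Total: 1 + 13 + 1 + 7 + 5 + 3 + 3 + 1 = 34.

34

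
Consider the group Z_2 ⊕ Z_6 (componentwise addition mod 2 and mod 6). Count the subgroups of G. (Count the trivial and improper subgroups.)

|G| = 12, so by Lagrange every subgroup order divides 12. Divisors: 1, 2, 3, 4, 6, 12.
Subgroups by order — order 1: 1; order 2: 3; order 3: 1; order 4: 1; order 6: 3; order 12: 1.
Total: 1 + 3 + 1 + 1 + 3 + 1 = 10.

10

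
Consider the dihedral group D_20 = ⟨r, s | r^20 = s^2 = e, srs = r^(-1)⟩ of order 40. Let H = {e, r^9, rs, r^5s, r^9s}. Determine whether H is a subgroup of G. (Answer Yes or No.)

No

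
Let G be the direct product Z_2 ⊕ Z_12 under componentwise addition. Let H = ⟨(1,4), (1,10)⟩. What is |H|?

|⟨(1,4)⟩| = 6 and |⟨(1,10)⟩| = 6, so |H| is a multiple of lcm(6, 6) = 6 and divides |G| = 24.
Closing under the operation: H = {(0,0), (0,2), (0,4), (0,6), (0,8), (0,10), (1,0), (1,2), (1,4), (1,6), (1,8), (1,10)}, so |H| = 12.

12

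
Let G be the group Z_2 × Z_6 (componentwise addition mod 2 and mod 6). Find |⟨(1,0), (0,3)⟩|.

|⟨(1,0)⟩| = 2 and |⟨(0,3)⟩| = 2, so |H| is a multiple of lcm(2, 2) = 2 and divides |G| = 12.
Closing under the operation: H = {(0,0), (0,3), (1,0), (1,3)}, so |H| = 4.

4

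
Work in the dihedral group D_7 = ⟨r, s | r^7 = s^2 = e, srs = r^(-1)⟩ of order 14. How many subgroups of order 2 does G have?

|G| = 14 and 2 | 14, so subgroups of order 2 are possible by Lagrange.
The subgroups of order 2 are: {e, r^2s}; {e, r^3s}; {e, r^4s}; {e, r^5s}; … (7 in all).
So G has 7 subgroups of order 2.

7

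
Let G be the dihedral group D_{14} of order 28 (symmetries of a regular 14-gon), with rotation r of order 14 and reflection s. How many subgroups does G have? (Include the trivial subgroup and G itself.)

28

|G| = 28, so by Lagrange every subgroup order divides 28. Divisors: 1, 2, 4, 7, 14, 28.
Subgroups by order — order 1: 1; order 2: 15; order 4: 7; order 7: 1; order 14: 3; order 28: 1.
Total: 1 + 15 + 7 + 1 + 3 + 1 = 28.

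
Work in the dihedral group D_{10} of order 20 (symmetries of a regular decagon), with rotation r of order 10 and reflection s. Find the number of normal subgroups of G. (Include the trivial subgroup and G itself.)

G has 22 subgroups. Checking conjugation-invariance by order — order 1: 1/1 normal; order 2: 1/11 normal; order 4: 0/5 normal; order 5: 1/1 normal; order 10: 3/3 normal; order 20: 1/1 normal.
Total normal subgroups: 7.

7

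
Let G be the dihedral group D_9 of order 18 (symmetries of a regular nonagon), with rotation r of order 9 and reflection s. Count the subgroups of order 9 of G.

1

|G| = 18 and 9 | 18, so subgroups of order 9 are possible by Lagrange.
The subgroups of order 9 are: {e, r, r^2, r^3, r^4, r^5, r^6, r^7, r^8}.
So G has 1 subgroup of order 9.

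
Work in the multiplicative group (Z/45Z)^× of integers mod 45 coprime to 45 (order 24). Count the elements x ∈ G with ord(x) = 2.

The elements of order 2 are: 19, 26, 44.
That's 3.

3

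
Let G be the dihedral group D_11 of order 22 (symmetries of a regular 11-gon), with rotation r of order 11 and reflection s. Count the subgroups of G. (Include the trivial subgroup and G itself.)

14

|G| = 22, so by Lagrange every subgroup order divides 22. Divisors: 1, 2, 11, 22.
Subgroups by order — order 1: 1; order 2: 11; order 11: 1; order 22: 1.
Total: 1 + 11 + 1 + 1 = 14.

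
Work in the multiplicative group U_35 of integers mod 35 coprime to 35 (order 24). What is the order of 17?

Compute successive powers of 17 mod 35: 17, 9, 13, 11, 12, 29, 3, 16, …; 17^12 ≡ 1 (mod 35).
So |⟨17⟩| = 12.

12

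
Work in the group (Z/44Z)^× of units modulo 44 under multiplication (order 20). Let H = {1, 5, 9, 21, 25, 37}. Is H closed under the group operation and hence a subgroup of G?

|H| = 6 does not divide |G| = 20, so by Lagrange H is not a subgroup.

No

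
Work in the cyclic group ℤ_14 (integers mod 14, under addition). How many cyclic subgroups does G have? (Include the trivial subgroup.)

Each element a generates a cyclic subgroup ⟨a⟩; distinct elements may generate the same one (a cyclic group of order d has φ(d) generators).
Cyclic subgroups by order — order 1: 1; order 2: 1; order 7: 1; order 14: 1.
Total: 4.

4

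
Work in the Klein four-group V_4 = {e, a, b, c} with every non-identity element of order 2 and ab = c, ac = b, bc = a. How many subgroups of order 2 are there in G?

3

|G| = 4 and 2 | 4, so subgroups of order 2 are possible by Lagrange.
The subgroups of order 2 are: {e, a}; {e, b}; {e, c}.
So G has 3 subgroups of order 2.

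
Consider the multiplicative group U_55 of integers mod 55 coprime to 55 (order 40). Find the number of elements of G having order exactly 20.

Enumerating element orders in G gives 16 elements of order 20.

16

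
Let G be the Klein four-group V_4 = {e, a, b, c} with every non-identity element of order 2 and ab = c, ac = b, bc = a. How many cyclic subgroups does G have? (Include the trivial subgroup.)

A cyclic subgroup of order d is generated by each of its φ(d) elements of order d, so the cyclic subgroups of order d number (#elements of order d)/φ(d).
Cyclic subgroups by order — order 1: 1; order 2: 3.
Total: 4.

4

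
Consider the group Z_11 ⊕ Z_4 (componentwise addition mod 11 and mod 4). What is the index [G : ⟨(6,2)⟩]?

|⟨(6,2)⟩| = 22 and |G| = 44.
By Lagrange, [G : H] = |G|/|H| = 44/22 = 2.

2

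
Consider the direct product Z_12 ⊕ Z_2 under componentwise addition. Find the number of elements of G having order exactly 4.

An element (a,b) has order lcm(ord(a), ord(b)); count pairs with lcm equal to 4.
Enumerating gives 4 such elements.

4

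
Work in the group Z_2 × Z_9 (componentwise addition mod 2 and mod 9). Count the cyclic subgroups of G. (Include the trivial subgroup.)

6

Each element a generates a cyclic subgroup ⟨a⟩; distinct elements may generate the same one (a cyclic group of order d has φ(d) generators).
Cyclic subgroups by order — order 1: 1; order 2: 1; order 3: 1; order 6: 1; order 9: 1; order 18: 1.
Total: 6.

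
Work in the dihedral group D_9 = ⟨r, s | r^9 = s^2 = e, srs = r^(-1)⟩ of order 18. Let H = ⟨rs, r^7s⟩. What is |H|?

|⟨rs⟩| = 2 and |⟨r^7s⟩| = 2, so |H| is a multiple of lcm(2, 2) = 2 and divides |G| = 18.
Closing under the operation: H = {e, r^3, r^6, rs, r^4s, r^7s}, so |H| = 6.

6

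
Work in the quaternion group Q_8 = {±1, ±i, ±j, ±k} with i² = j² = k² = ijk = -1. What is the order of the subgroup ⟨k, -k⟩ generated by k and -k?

4

|⟨k⟩| = 4 and |⟨-k⟩| = 4, so |H| is a multiple of lcm(4, 4) = 4 and divides |G| = 8.
Closing under the operation: H = {1, -1, k, -k}, so |H| = 4.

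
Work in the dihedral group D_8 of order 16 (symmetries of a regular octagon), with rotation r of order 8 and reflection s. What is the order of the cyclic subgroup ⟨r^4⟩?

Computing powers of r^4: the smallest k with (r^4)^k = e is k = 2.

2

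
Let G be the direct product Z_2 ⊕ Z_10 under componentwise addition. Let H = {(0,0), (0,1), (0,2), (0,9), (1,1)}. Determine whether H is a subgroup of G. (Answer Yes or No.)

(0,2) ∈ H but its inverse (0,8) ∉ H, so H is not a subgroup.

No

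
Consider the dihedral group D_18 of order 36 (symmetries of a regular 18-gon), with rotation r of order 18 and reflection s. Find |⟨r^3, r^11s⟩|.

|⟨r^3⟩| = 6 and |⟨r^11s⟩| = 2, so |H| is a multiple of lcm(6, 2) = 6 and divides |G| = 36.
Closing under the operation: H = {e, r^3, r^6, r^9, r^12, r^15, r^2s, r^5s, r^8s, r^11s, r^14s, r^17s}, so |H| = 12.

12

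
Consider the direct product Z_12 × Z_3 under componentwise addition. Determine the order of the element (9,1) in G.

12

The order of (9,1) in Z_12 × Z_3 is lcm(ord(9) in Z_12, ord(1) in Z_3).
ord(9) = 4 and ord(1) = 3, so |⟨(9,1)⟩| = lcm(4, 3) = 12.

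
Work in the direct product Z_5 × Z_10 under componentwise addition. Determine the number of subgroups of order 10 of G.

|G| = 50 and 10 | 50, so subgroups of order 10 are possible by Lagrange.
The subgroups of order 10 are: {(0,0), (0,1), (0,2), (0,3), (0,4), (0,5), (0,6), (0,7), (0,8), (0,9)}; {(0,0), (0,5), (1,0), (1,5), (2,0), (2,5), (3,0), (3,5), (4,0), (4,5)}; {(0,0), (0,5), (1,1), (1,6), (2,2), (2,7), (3,3), (3,8), (4,4), (4,9)}; {(0,0), (0,5), (1,2), (1,7), (2,4), (2,9), (3,1), (3,6), (4,3), (4,8)}; … (6 in all).
So G has 6 subgroups of order 10.

6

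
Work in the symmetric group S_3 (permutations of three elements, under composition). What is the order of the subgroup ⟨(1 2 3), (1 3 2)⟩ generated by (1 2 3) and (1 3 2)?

3

|⟨(1 2 3)⟩| = 3 and |⟨(1 3 2)⟩| = 3, so |H| is a multiple of lcm(3, 3) = 3 and divides |G| = 6.
Closing under the operation: H = {e, (1 2 3), (1 3 2)}, so |H| = 3.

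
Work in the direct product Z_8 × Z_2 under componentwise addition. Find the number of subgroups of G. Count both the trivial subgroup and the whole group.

|G| = 16, so by Lagrange every subgroup order divides 16. Divisors: 1, 2, 4, 8, 16.
Subgroups by order — order 1: 1; order 2: 3; order 4: 3; order 8: 3; order 16: 1.
Total: 1 + 3 + 3 + 3 + 1 = 11.

11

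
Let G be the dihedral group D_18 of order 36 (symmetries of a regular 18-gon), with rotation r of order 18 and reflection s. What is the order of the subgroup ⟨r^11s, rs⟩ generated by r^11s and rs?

18

|⟨r^11s⟩| = 2 and |⟨rs⟩| = 2, so |H| is a multiple of lcm(2, 2) = 2 and divides |G| = 36.
Closing under the operation: H = {e, r^2, r^4, r^6, r^8, r^10, r^12, r^14, r^16, rs, r^3s, r^5s, r^7s, r^9s, r^11s, r^13s, r^15s, r^17s}, so |H| = 18.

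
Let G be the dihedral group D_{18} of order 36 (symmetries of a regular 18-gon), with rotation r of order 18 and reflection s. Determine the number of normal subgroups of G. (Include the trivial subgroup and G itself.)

9

G has 45 subgroups. Checking conjugation-invariance by order — order 1: 1/1 normal; order 2: 1/19 normal; order 3: 1/1 normal; order 4: 0/9 normal; order 6: 1/7 normal; order 9: 1/1 normal; order 12: 0/3 normal; order 18: 3/3 normal; order 36: 1/1 normal.
Total normal subgroups: 9.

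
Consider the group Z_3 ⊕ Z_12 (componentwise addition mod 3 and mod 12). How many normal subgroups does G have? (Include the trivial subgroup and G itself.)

18

G is abelian, so every subgroup is normal.
G has 18 subgroups in total, hence 18 normal subgroups.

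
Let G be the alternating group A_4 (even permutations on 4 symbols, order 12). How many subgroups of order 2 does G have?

|G| = 12 and 2 | 12, so subgroups of order 2 are possible by Lagrange.
The subgroups of order 2 are: {e, (1 2)(3 4)}; {e, (1 3)(2 4)}; {e, (1 4)(2 3)}.
So G has 3 subgroups of order 2.

3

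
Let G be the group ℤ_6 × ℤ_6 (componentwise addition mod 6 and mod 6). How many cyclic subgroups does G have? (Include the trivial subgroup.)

A cyclic subgroup of order d is generated by each of its φ(d) elements of order d, so the cyclic subgroups of order d number (#elements of order d)/φ(d).
Cyclic subgroups by order — order 1: 1; order 2: 3; order 3: 4; order 6: 12.
Total: 20.

20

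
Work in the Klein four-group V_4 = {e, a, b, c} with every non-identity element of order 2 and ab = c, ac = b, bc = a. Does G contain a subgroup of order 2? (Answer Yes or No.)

2 | 4. A subgroup of order 2 is {e, a}.

Yes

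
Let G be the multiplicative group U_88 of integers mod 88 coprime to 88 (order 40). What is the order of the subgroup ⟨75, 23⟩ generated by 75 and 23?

20

|⟨75⟩| = 10 and |⟨23⟩| = 2, so |H| is a multiple of lcm(10, 2) = 10 and divides |G| = 40.
Closing under the operation: H = {1, 3, 5, 9, 15, 23, 25, 27, 31, 37, 45, 47, 49, 53, 59, 67, 69, 71, 75, 81}, so |H| = 20.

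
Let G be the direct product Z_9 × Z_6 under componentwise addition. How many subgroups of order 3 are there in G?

|G| = 54 and 3 | 54, so subgroups of order 3 are possible by Lagrange.
The subgroups of order 3 are: {(0,0), (0,2), (0,4)}; {(0,0), (3,0), (6,0)}; {(0,0), (3,2), (6,4)}; {(0,0), (3,4), (6,2)}.
So G has 4 subgroups of order 3.

4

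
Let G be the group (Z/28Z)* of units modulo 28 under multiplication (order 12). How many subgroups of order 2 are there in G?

|G| = 12 and 2 | 12, so subgroups of order 2 are possible by Lagrange.
The subgroups of order 2 are: {1, 13}; {1, 15}; {1, 27}.
So G has 3 subgroups of order 2.

3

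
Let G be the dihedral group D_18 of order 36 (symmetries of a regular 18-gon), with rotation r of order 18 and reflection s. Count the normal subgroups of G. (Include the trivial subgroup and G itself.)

9

G has 45 subgroups. Checking conjugation-invariance by order — order 1: 1/1 normal; order 2: 1/19 normal; order 3: 1/1 normal; order 4: 0/9 normal; order 6: 1/7 normal; order 9: 1/1 normal; order 12: 0/3 normal; order 18: 3/3 normal; order 36: 1/1 normal.
Total normal subgroups: 9.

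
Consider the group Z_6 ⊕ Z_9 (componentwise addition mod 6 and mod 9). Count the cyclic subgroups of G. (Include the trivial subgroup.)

Group the elements of G by the cyclic subgroup they generate; each cyclic subgroup of order d accounts for φ(d) elements.
Cyclic subgroups by order — order 1: 1; order 2: 1; order 3: 4; order 6: 4; order 9: 3; order 18: 3.
Total: 16.

16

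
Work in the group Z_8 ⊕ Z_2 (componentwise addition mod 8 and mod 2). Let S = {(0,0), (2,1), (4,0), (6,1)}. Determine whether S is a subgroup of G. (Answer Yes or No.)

Yes

|S| = 4 divides |G| = 16, consistent with Lagrange.
S contains the identity, every element's inverse is in S, and S is closed under +: it is a subgroup.
In fact S = ⟨(6,1)⟩.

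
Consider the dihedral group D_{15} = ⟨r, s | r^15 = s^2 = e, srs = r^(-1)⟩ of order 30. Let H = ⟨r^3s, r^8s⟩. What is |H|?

|⟨r^3s⟩| = 2 and |⟨r^8s⟩| = 2, so |H| is a multiple of lcm(2, 2) = 2 and divides |G| = 30.
Closing under the operation: H = {e, r^5, r^10, r^3s, r^8s, r^13s}, so |H| = 6.

6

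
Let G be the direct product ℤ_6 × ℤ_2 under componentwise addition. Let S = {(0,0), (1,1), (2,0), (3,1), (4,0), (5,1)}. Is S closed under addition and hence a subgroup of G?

|S| = 6 divides |G| = 12, consistent with Lagrange.
S contains the identity, every element's inverse is in S, and S is closed under +: it is a subgroup.
In fact S = ⟨(1,1)⟩.

Yes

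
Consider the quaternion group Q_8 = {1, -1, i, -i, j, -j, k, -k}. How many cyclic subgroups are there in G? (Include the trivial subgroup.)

Each element a generates a cyclic subgroup ⟨a⟩; distinct elements may generate the same one (a cyclic group of order d has φ(d) generators).
Cyclic subgroups by order — order 1: 1; order 2: 1; order 4: 3.
Total: 5.

5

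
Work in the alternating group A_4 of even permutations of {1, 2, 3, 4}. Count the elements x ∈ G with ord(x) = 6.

0

No element of G has order 6 (even though 6 | 12).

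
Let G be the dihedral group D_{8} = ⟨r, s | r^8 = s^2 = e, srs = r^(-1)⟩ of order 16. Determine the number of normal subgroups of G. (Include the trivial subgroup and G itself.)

G has 19 subgroups. Checking conjugation-invariance by order — order 1: 1/1 normal; order 2: 1/9 normal; order 4: 1/5 normal; order 8: 3/3 normal; order 16: 1/1 normal.
Total normal subgroups: 7.

7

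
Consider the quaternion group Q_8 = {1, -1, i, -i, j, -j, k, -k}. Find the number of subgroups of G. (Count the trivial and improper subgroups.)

|G| = 8, so by Lagrange every subgroup order divides 8. Divisors: 1, 2, 4, 8.
Subgroups by order — order 1: 1; order 2: 1; order 4: 3; order 8: 1.
Total: 1 + 1 + 3 + 1 = 6.

6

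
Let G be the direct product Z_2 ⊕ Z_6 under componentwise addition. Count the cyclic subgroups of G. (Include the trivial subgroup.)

8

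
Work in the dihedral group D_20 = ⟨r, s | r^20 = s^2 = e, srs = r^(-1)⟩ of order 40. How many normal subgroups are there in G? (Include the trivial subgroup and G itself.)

9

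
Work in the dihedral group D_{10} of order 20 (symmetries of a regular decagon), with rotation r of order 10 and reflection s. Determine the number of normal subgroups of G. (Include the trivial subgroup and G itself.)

G has 22 subgroups. Checking conjugation-invariance by order — order 1: 1/1 normal; order 2: 1/11 normal; order 4: 0/5 normal; order 5: 1/1 normal; order 10: 3/3 normal; order 20: 1/1 normal.
Total normal subgroups: 7.

7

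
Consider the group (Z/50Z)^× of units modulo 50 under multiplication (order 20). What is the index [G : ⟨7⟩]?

5

|⟨7⟩| = 4 and |G| = 20.
By Lagrange, [G : H] = |G|/|H| = 20/4 = 5.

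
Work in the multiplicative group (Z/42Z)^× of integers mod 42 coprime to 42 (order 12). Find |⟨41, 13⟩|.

|⟨41⟩| = 2 and |⟨13⟩| = 2, so |H| is a multiple of lcm(2, 2) = 2 and divides |G| = 12.
Closing under the operation: H = {1, 13, 29, 41}, so |H| = 4.

4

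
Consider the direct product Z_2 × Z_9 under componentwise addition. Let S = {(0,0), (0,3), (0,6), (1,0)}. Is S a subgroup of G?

|S| = 4 does not divide |G| = 18, so by Lagrange S is not a subgroup.

No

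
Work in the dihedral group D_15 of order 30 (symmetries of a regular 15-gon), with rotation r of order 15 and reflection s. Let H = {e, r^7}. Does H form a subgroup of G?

r^7 ∈ H but its inverse r^8 ∉ H, so H is not a subgroup.

No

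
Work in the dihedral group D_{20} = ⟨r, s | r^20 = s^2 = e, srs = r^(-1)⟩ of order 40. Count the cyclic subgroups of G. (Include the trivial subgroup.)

26

Group the elements of G by the cyclic subgroup they generate; each cyclic subgroup of order d accounts for φ(d) elements.
Cyclic subgroups by order — order 1: 1; order 2: 21; order 4: 1; order 5: 1; order 10: 1; order 20: 1.
Total: 26.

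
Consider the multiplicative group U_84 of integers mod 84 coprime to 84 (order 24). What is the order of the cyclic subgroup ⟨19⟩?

6

Compute successive powers of 19 mod 84: 19, 25, 55, 37, 31, 1; 19^6 ≡ 1 (mod 84).
So |⟨19⟩| = 6.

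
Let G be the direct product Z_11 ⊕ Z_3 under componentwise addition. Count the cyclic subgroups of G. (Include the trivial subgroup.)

Group the elements of G by the cyclic subgroup they generate; each cyclic subgroup of order d accounts for φ(d) elements.
Cyclic subgroups by order — order 1: 1; order 3: 1; order 11: 1; order 33: 1.
Total: 4.

4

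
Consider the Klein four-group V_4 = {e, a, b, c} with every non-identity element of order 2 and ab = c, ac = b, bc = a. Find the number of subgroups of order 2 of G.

|G| = 4 and 2 | 4, so subgroups of order 2 are possible by Lagrange.
The subgroups of order 2 are: {e, a}; {e, b}; {e, c}.
So G has 3 subgroups of order 2.

3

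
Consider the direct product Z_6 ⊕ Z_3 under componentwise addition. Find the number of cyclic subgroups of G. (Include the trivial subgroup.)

Each element a generates a cyclic subgroup ⟨a⟩; distinct elements may generate the same one (a cyclic group of order d has φ(d) generators).
Cyclic subgroups by order — order 1: 1; order 2: 1; order 3: 4; order 6: 4.
Total: 10.

10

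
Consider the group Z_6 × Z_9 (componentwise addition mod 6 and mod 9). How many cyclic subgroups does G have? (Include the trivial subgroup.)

16

Each element a generates a cyclic subgroup ⟨a⟩; distinct elements may generate the same one (a cyclic group of order d has φ(d) generators).
Cyclic subgroups by order — order 1: 1; order 2: 1; order 3: 4; order 6: 4; order 9: 3; order 18: 3.
Total: 16.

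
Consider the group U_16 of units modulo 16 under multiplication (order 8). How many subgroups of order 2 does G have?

3

|G| = 8 and 2 | 8, so subgroups of order 2 are possible by Lagrange.
The subgroups of order 2 are: {1, 15}; {1, 7}; {1, 9}.
So G has 3 subgroups of order 2.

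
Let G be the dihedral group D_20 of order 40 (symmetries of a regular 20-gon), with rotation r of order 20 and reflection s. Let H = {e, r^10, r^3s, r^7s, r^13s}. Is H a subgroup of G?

Closure fails: r^10 · r^7s = r^17s ∉ H. So H is not a subgroup.

No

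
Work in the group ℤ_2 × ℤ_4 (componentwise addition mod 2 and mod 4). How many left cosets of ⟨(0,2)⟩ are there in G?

|⟨(0,2)⟩| = 2 and |G| = 8.
By Lagrange, [G : H] = |G|/|H| = 8/2 = 4.

4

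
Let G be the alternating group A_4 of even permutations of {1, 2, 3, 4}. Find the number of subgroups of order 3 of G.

4

|G| = 12 and 3 | 12, so subgroups of order 3 are possible by Lagrange.
The subgroups of order 3 are: {e, (1 2 3), (1 3 2)}; {e, (1 2 4), (1 4 2)}; {e, (1 3 4), (1 4 3)}; {e, (2 3 4), (2 4 3)}.
So G has 4 subgroups of order 3.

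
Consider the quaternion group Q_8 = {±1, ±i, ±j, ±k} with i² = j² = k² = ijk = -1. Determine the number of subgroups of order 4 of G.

|G| = 8 and 4 | 8, so subgroups of order 4 are possible by Lagrange.
The subgroups of order 4 are: {1, -1, i, -i}; {1, -1, j, -j}; {1, -1, k, -k}.
So G has 3 subgroups of order 4.

3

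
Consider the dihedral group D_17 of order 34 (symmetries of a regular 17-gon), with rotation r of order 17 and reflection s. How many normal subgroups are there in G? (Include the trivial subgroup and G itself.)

G has 20 subgroups. Checking conjugation-invariance by order — order 1: 1/1 normal; order 2: 0/17 normal; order 17: 1/1 normal; order 34: 1/1 normal.
Total normal subgroups: 3.

3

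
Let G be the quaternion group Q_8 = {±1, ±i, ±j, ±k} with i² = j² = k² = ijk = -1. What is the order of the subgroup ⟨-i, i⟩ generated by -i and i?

|⟨-i⟩| = 4 and |⟨i⟩| = 4, so |H| is a multiple of lcm(4, 4) = 4 and divides |G| = 8.
Closing under the operation: H = {1, -1, i, -i}, so |H| = 4.

4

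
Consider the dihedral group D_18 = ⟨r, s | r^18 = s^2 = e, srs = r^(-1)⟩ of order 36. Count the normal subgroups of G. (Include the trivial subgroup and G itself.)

G has 45 subgroups. Checking conjugation-invariance by order — order 1: 1/1 normal; order 2: 1/19 normal; order 3: 1/1 normal; order 4: 0/9 normal; order 6: 1/7 normal; order 9: 1/1 normal; order 12: 0/3 normal; order 18: 3/3 normal; order 36: 1/1 normal.
Total normal subgroups: 9.

9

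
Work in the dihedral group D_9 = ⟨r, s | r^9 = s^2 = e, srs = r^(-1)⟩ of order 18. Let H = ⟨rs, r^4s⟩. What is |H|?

|⟨rs⟩| = 2 and |⟨r^4s⟩| = 2, so |H| is a multiple of lcm(2, 2) = 2 and divides |G| = 18.
Closing under the operation: H = {e, r^3, r^6, rs, r^4s, r^7s}, so |H| = 6.

6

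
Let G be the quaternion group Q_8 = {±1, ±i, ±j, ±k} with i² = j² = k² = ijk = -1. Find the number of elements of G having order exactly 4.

The elements of order 4 are: i, -i, j, -j, k, -k.
That's 6.

6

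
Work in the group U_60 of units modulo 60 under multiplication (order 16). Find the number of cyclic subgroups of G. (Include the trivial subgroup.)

Each element a generates a cyclic subgroup ⟨a⟩; distinct elements may generate the same one (a cyclic group of order d has φ(d) generators).
Cyclic subgroups by order — order 1: 1; order 2: 7; order 4: 4.
Total: 12.

12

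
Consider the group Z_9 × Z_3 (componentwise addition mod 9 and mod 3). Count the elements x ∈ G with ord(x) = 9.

An element (a,b) has order lcm(ord(a), ord(b)); count pairs with lcm equal to 9.
Enumerating gives 18 such elements.

18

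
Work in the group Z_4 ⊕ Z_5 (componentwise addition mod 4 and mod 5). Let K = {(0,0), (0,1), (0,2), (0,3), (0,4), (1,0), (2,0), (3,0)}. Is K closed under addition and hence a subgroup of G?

No

|K| = 8 does not divide |G| = 20, so by Lagrange K is not a subgroup.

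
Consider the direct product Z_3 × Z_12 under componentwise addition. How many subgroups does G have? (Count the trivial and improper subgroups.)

18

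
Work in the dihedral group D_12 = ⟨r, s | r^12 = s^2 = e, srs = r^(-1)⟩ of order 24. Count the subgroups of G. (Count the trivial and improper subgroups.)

34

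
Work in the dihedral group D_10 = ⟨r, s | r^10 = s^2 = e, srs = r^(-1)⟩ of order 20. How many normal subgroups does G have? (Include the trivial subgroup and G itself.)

7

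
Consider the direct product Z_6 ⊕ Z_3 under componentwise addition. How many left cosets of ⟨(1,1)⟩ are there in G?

3

|⟨(1,1)⟩| = 6 and |G| = 18.
By Lagrange, [G : H] = |G|/|H| = 18/6 = 3.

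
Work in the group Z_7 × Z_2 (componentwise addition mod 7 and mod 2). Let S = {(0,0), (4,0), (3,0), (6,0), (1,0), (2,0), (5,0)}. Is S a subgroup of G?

Yes

|S| = 7 divides |G| = 14, consistent with Lagrange.
S contains the identity, every element's inverse is in S, and S is closed under +: it is a subgroup.
In fact S = ⟨(4,0)⟩.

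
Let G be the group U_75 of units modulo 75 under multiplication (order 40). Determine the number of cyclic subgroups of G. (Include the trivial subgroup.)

Each element a generates a cyclic subgroup ⟨a⟩; distinct elements may generate the same one (a cyclic group of order d has φ(d) generators).
Cyclic subgroups by order — order 1: 1; order 2: 3; order 4: 2; order 5: 1; order 10: 3; order 20: 2.
Total: 12.

12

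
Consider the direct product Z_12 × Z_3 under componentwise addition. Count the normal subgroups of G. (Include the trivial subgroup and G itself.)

G is abelian, so every subgroup is normal.
G has 18 subgroups in total, hence 18 normal subgroups.

18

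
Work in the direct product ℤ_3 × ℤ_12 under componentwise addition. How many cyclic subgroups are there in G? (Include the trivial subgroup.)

15

Group the elements of G by the cyclic subgroup they generate; each cyclic subgroup of order d accounts for φ(d) elements.
Cyclic subgroups by order — order 1: 1; order 2: 1; order 3: 4; order 4: 1; order 6: 4; order 12: 4.
Total: 15.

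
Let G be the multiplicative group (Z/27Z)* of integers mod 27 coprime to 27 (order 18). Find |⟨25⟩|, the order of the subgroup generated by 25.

Compute successive powers of 25 mod 27: 25, 4, 19, 16, 22, 10, 7, 13, …; 25^9 ≡ 1 (mod 27).
So |⟨25⟩| = 9.

9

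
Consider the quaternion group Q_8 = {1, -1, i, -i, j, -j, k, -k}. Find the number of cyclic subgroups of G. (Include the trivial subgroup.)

5

Group the elements of G by the cyclic subgroup they generate; each cyclic subgroup of order d accounts for φ(d) elements.
Cyclic subgroups by order — order 1: 1; order 2: 1; order 4: 3.
Total: 5.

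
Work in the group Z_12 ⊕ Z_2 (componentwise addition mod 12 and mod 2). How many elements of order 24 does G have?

An element (a,b) has order lcm(ord(a), ord(b)); count pairs with lcm equal to 24.
Enumerating gives 0 such elements.

0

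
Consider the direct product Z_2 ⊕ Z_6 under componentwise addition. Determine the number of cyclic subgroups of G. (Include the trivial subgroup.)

A cyclic subgroup of order d is generated by each of its φ(d) elements of order d, so the cyclic subgroups of order d number (#elements of order d)/φ(d).
Cyclic subgroups by order — order 1: 1; order 2: 3; order 3: 1; order 6: 3.
Total: 8.

8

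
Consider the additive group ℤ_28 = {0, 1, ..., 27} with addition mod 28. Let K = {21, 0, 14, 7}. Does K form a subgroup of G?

|K| = 4 divides |G| = 28, consistent with Lagrange.
K contains the identity, every element's inverse is in K, and K is closed under +: it is a subgroup.
In fact K = ⟨21⟩.

Yes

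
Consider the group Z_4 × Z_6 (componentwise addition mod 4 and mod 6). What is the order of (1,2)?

12

The order of (1,2) in Z_4 × Z_6 is lcm(ord(1) in Z_4, ord(2) in Z_6).
ord(1) = 4 and ord(2) = 3, so |⟨(1,2)⟩| = lcm(4, 3) = 12.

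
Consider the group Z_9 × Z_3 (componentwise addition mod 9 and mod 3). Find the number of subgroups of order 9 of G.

4

|G| = 27 and 9 | 27, so subgroups of order 9 are possible by Lagrange.
The subgroups of order 9 are: {(0,0), (0,1), (0,2), (3,0), (3,1), (3,2), (6,0), (6,1), (6,2)}; {(0,0), (1,0), (2,0), (3,0), (4,0), (5,0), (6,0), (7,0), (8,0)}; {(0,0), (1,1), (2,2), (3,0), (4,1), (5,2), (6,0), (7,1), (8,2)}; {(0,0), (1,2), (2,1), (3,0), (4,2), (5,1), (6,0), (7,2), (8,1)}.
So G has 4 subgroups of order 9.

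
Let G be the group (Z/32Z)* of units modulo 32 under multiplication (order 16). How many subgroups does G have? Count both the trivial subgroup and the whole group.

|G| = 16, so by Lagrange every subgroup order divides 16. Divisors: 1, 2, 4, 8, 16.
Subgroups by order — order 1: 1; order 2: 3; order 4: 3; order 8: 3; order 16: 1.
Total: 1 + 3 + 3 + 3 + 1 = 11.

11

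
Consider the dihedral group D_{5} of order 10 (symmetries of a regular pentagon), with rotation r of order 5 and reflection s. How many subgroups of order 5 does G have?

|G| = 10 and 5 | 10, so subgroups of order 5 are possible by Lagrange.
The subgroups of order 5 are: {e, r, r^2, r^3, r^4}.
So G has 1 subgroup of order 5.

1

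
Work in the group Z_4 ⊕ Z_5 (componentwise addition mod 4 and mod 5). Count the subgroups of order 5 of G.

1

|G| = 20 and 5 | 20, so subgroups of order 5 are possible by Lagrange.
The subgroups of order 5 are: {(0,0), (0,1), (0,2), (0,3), (0,4)}.
So G has 1 subgroup of order 5.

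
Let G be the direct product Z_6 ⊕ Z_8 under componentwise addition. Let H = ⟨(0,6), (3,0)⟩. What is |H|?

8

|⟨(0,6)⟩| = 4 and |⟨(3,0)⟩| = 2, so |H| is a multiple of lcm(4, 2) = 4 and divides |G| = 48.
Closing under the operation: H = {(0,0), (0,2), (0,4), (0,6), (3,0), (3,2), (3,4), (3,6)}, so |H| = 8.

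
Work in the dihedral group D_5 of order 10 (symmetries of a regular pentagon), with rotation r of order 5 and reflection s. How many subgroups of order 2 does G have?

5

|G| = 10 and 2 | 10, so subgroups of order 2 are possible by Lagrange.
The subgroups of order 2 are: {e, r^2s}; {e, r^3s}; {e, r^4s}; {e, rs}; … (5 in all).
So G has 5 subgroups of order 2.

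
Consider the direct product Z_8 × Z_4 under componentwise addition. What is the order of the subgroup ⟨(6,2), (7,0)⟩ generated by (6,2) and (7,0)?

16

|⟨(6,2)⟩| = 4 and |⟨(7,0)⟩| = 8, so |H| is a multiple of lcm(4, 8) = 8 and divides |G| = 32.
Closing under the operation: H = {(0,0), (0,2), (1,0), (1,2), (2,0), (2,2), (3,0), (3,2), (4,0), (4,2), (5,0), (5,2), (6,0), (6,2), (7,0), (7,2)}, so |H| = 16.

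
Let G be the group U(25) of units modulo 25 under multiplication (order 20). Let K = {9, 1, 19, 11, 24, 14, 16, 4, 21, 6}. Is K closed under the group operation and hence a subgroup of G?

|K| = 10 divides |G| = 20, consistent with Lagrange.
K contains the identity, every element's inverse is in K, and K is closed under ·: it is a subgroup.
In fact K = ⟨4⟩.

Yes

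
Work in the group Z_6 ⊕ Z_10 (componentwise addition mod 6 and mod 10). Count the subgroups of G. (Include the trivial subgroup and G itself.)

|G| = 60, so by Lagrange every subgroup order divides 60. Divisors: 1, 2, 3, 4, 5, 6, 10, 12, 15, 20, 30, 60.
Subgroups by order — order 1: 1; order 2: 3; order 3: 1; order 4: 1; order 5: 1; order 6: 3; order 10: 3; order 12: 1; order 15: 1; order 20: 1; order 30: 3; order 60: 1.
Total: 1 + 3 + 1 + 1 + 1 + 3 + 3 + 1 + 1 + 1 + 3 + 1 = 20.

20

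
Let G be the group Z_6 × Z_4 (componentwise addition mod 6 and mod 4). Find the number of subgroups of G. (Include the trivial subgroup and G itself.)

16

|G| = 24, so by Lagrange every subgroup order divides 24. Divisors: 1, 2, 3, 4, 6, 8, 12, 24.
Subgroups by order — order 1: 1; order 2: 3; order 3: 1; order 4: 3; order 6: 3; order 8: 1; order 12: 3; order 24: 1.
Total: 1 + 3 + 1 + 3 + 3 + 1 + 3 + 1 = 16.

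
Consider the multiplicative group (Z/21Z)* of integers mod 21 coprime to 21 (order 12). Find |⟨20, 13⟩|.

4

|⟨20⟩| = 2 and |⟨13⟩| = 2, so |H| is a multiple of lcm(2, 2) = 2 and divides |G| = 12.
Closing under the operation: H = {1, 8, 13, 20}, so |H| = 4.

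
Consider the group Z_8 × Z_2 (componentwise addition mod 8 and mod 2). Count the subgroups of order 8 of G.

3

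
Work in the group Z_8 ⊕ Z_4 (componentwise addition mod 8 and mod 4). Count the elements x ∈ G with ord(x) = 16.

0

An element (a,b) has order lcm(ord(a), ord(b)); count pairs with lcm equal to 16.
Enumerating gives 0 such elements.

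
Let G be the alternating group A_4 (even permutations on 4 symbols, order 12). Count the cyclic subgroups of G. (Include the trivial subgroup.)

8

A cyclic subgroup of order d is generated by each of its φ(d) elements of order d, so the cyclic subgroups of order d number (#elements of order d)/φ(d).
Cyclic subgroups by order — order 1: 1; order 2: 3; order 3: 4.
Total: 8.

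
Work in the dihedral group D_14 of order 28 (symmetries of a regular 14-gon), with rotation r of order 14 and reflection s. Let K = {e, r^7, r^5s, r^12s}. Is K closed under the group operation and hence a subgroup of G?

|K| = 4 divides |G| = 28, consistent with Lagrange.
K contains the identity, every element's inverse is in K, and K is closed under ·: it is a subgroup.

Yes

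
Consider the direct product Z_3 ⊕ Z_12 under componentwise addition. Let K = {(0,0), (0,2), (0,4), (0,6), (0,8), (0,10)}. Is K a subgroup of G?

|K| = 6 divides |G| = 36, consistent with Lagrange.
K contains the identity, every element's inverse is in K, and K is closed under +: it is a subgroup.
In fact K = ⟨(0,2)⟩.

Yes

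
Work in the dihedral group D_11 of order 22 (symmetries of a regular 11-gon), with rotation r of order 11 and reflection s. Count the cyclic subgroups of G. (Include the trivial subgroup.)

A cyclic subgroup of order d is generated by each of its φ(d) elements of order d, so the cyclic subgroups of order d number (#elements of order d)/φ(d).
Cyclic subgroups by order — order 1: 1; order 2: 11; order 11: 1.
Total: 13.

13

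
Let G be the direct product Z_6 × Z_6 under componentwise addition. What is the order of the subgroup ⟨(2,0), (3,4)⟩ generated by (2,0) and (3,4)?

18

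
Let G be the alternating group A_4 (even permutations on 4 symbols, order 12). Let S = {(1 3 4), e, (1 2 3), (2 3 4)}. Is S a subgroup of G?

No

(1 3 4) ∈ S but its inverse (1 4 3) ∉ S, so S is not a subgroup.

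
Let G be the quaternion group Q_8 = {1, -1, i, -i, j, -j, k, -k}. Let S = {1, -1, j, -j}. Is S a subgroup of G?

|S| = 4 divides |G| = 8, consistent with Lagrange.
S contains the identity, every element's inverse is in S, and S is closed under ·: it is a subgroup.
In fact S = ⟨j⟩.

Yes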